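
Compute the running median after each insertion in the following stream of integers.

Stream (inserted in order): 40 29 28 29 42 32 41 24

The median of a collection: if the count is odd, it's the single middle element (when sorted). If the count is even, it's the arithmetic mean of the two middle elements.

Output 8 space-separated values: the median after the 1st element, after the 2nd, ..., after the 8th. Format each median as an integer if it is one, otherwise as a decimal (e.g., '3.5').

Step 1: insert 40 -> lo=[40] (size 1, max 40) hi=[] (size 0) -> median=40
Step 2: insert 29 -> lo=[29] (size 1, max 29) hi=[40] (size 1, min 40) -> median=34.5
Step 3: insert 28 -> lo=[28, 29] (size 2, max 29) hi=[40] (size 1, min 40) -> median=29
Step 4: insert 29 -> lo=[28, 29] (size 2, max 29) hi=[29, 40] (size 2, min 29) -> median=29
Step 5: insert 42 -> lo=[28, 29, 29] (size 3, max 29) hi=[40, 42] (size 2, min 40) -> median=29
Step 6: insert 32 -> lo=[28, 29, 29] (size 3, max 29) hi=[32, 40, 42] (size 3, min 32) -> median=30.5
Step 7: insert 41 -> lo=[28, 29, 29, 32] (size 4, max 32) hi=[40, 41, 42] (size 3, min 40) -> median=32
Step 8: insert 24 -> lo=[24, 28, 29, 29] (size 4, max 29) hi=[32, 40, 41, 42] (size 4, min 32) -> median=30.5

Answer: 40 34.5 29 29 29 30.5 32 30.5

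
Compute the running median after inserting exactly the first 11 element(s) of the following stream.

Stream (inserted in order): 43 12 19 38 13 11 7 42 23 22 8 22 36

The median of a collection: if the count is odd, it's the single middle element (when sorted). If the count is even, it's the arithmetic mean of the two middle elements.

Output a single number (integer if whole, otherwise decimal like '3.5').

Answer: 19

Derivation:
Step 1: insert 43 -> lo=[43] (size 1, max 43) hi=[] (size 0) -> median=43
Step 2: insert 12 -> lo=[12] (size 1, max 12) hi=[43] (size 1, min 43) -> median=27.5
Step 3: insert 19 -> lo=[12, 19] (size 2, max 19) hi=[43] (size 1, min 43) -> median=19
Step 4: insert 38 -> lo=[12, 19] (size 2, max 19) hi=[38, 43] (size 2, min 38) -> median=28.5
Step 5: insert 13 -> lo=[12, 13, 19] (size 3, max 19) hi=[38, 43] (size 2, min 38) -> median=19
Step 6: insert 11 -> lo=[11, 12, 13] (size 3, max 13) hi=[19, 38, 43] (size 3, min 19) -> median=16
Step 7: insert 7 -> lo=[7, 11, 12, 13] (size 4, max 13) hi=[19, 38, 43] (size 3, min 19) -> median=13
Step 8: insert 42 -> lo=[7, 11, 12, 13] (size 4, max 13) hi=[19, 38, 42, 43] (size 4, min 19) -> median=16
Step 9: insert 23 -> lo=[7, 11, 12, 13, 19] (size 5, max 19) hi=[23, 38, 42, 43] (size 4, min 23) -> median=19
Step 10: insert 22 -> lo=[7, 11, 12, 13, 19] (size 5, max 19) hi=[22, 23, 38, 42, 43] (size 5, min 22) -> median=20.5
Step 11: insert 8 -> lo=[7, 8, 11, 12, 13, 19] (size 6, max 19) hi=[22, 23, 38, 42, 43] (size 5, min 22) -> median=19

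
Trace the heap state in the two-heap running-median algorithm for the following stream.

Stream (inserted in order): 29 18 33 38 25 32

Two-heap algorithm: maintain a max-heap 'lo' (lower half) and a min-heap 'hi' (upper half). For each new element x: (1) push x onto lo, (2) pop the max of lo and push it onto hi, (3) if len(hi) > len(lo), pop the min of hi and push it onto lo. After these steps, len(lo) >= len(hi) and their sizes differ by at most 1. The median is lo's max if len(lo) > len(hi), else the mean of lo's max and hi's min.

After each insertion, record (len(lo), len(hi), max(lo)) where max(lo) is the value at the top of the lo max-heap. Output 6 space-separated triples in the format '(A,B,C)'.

Step 1: insert 29 -> lo=[29] hi=[] -> (len(lo)=1, len(hi)=0, max(lo)=29)
Step 2: insert 18 -> lo=[18] hi=[29] -> (len(lo)=1, len(hi)=1, max(lo)=18)
Step 3: insert 33 -> lo=[18, 29] hi=[33] -> (len(lo)=2, len(hi)=1, max(lo)=29)
Step 4: insert 38 -> lo=[18, 29] hi=[33, 38] -> (len(lo)=2, len(hi)=2, max(lo)=29)
Step 5: insert 25 -> lo=[18, 25, 29] hi=[33, 38] -> (len(lo)=3, len(hi)=2, max(lo)=29)
Step 6: insert 32 -> lo=[18, 25, 29] hi=[32, 33, 38] -> (len(lo)=3, len(hi)=3, max(lo)=29)

Answer: (1,0,29) (1,1,18) (2,1,29) (2,2,29) (3,2,29) (3,3,29)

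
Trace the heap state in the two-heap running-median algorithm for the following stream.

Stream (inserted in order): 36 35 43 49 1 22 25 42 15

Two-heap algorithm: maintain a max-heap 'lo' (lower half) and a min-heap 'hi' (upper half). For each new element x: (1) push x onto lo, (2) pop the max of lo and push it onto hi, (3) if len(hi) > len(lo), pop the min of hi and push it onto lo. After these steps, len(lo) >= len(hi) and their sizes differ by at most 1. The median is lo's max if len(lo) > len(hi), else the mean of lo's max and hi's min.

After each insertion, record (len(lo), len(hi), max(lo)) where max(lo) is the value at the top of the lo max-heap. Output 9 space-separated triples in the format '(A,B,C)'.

Answer: (1,0,36) (1,1,35) (2,1,36) (2,2,36) (3,2,36) (3,3,35) (4,3,35) (4,4,35) (5,4,35)

Derivation:
Step 1: insert 36 -> lo=[36] hi=[] -> (len(lo)=1, len(hi)=0, max(lo)=36)
Step 2: insert 35 -> lo=[35] hi=[36] -> (len(lo)=1, len(hi)=1, max(lo)=35)
Step 3: insert 43 -> lo=[35, 36] hi=[43] -> (len(lo)=2, len(hi)=1, max(lo)=36)
Step 4: insert 49 -> lo=[35, 36] hi=[43, 49] -> (len(lo)=2, len(hi)=2, max(lo)=36)
Step 5: insert 1 -> lo=[1, 35, 36] hi=[43, 49] -> (len(lo)=3, len(hi)=2, max(lo)=36)
Step 6: insert 22 -> lo=[1, 22, 35] hi=[36, 43, 49] -> (len(lo)=3, len(hi)=3, max(lo)=35)
Step 7: insert 25 -> lo=[1, 22, 25, 35] hi=[36, 43, 49] -> (len(lo)=4, len(hi)=3, max(lo)=35)
Step 8: insert 42 -> lo=[1, 22, 25, 35] hi=[36, 42, 43, 49] -> (len(lo)=4, len(hi)=4, max(lo)=35)
Step 9: insert 15 -> lo=[1, 15, 22, 25, 35] hi=[36, 42, 43, 49] -> (len(lo)=5, len(hi)=4, max(lo)=35)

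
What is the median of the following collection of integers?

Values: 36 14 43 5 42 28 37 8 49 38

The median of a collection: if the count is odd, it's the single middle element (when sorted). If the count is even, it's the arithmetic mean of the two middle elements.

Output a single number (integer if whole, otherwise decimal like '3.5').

Step 1: insert 36 -> lo=[36] (size 1, max 36) hi=[] (size 0) -> median=36
Step 2: insert 14 -> lo=[14] (size 1, max 14) hi=[36] (size 1, min 36) -> median=25
Step 3: insert 43 -> lo=[14, 36] (size 2, max 36) hi=[43] (size 1, min 43) -> median=36
Step 4: insert 5 -> lo=[5, 14] (size 2, max 14) hi=[36, 43] (size 2, min 36) -> median=25
Step 5: insert 42 -> lo=[5, 14, 36] (size 3, max 36) hi=[42, 43] (size 2, min 42) -> median=36
Step 6: insert 28 -> lo=[5, 14, 28] (size 3, max 28) hi=[36, 42, 43] (size 3, min 36) -> median=32
Step 7: insert 37 -> lo=[5, 14, 28, 36] (size 4, max 36) hi=[37, 42, 43] (size 3, min 37) -> median=36
Step 8: insert 8 -> lo=[5, 8, 14, 28] (size 4, max 28) hi=[36, 37, 42, 43] (size 4, min 36) -> median=32
Step 9: insert 49 -> lo=[5, 8, 14, 28, 36] (size 5, max 36) hi=[37, 42, 43, 49] (size 4, min 37) -> median=36
Step 10: insert 38 -> lo=[5, 8, 14, 28, 36] (size 5, max 36) hi=[37, 38, 42, 43, 49] (size 5, min 37) -> median=36.5

Answer: 36.5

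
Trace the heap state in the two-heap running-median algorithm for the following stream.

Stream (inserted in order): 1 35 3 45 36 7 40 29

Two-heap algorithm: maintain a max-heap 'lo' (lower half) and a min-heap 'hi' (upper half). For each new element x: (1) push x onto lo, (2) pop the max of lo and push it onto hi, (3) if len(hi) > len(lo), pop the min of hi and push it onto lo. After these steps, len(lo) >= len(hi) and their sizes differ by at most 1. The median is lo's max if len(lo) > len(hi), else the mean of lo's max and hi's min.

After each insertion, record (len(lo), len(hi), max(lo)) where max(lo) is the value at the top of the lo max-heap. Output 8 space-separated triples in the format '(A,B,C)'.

Step 1: insert 1 -> lo=[1] hi=[] -> (len(lo)=1, len(hi)=0, max(lo)=1)
Step 2: insert 35 -> lo=[1] hi=[35] -> (len(lo)=1, len(hi)=1, max(lo)=1)
Step 3: insert 3 -> lo=[1, 3] hi=[35] -> (len(lo)=2, len(hi)=1, max(lo)=3)
Step 4: insert 45 -> lo=[1, 3] hi=[35, 45] -> (len(lo)=2, len(hi)=2, max(lo)=3)
Step 5: insert 36 -> lo=[1, 3, 35] hi=[36, 45] -> (len(lo)=3, len(hi)=2, max(lo)=35)
Step 6: insert 7 -> lo=[1, 3, 7] hi=[35, 36, 45] -> (len(lo)=3, len(hi)=3, max(lo)=7)
Step 7: insert 40 -> lo=[1, 3, 7, 35] hi=[36, 40, 45] -> (len(lo)=4, len(hi)=3, max(lo)=35)
Step 8: insert 29 -> lo=[1, 3, 7, 29] hi=[35, 36, 40, 45] -> (len(lo)=4, len(hi)=4, max(lo)=29)

Answer: (1,0,1) (1,1,1) (2,1,3) (2,2,3) (3,2,35) (3,3,7) (4,3,35) (4,4,29)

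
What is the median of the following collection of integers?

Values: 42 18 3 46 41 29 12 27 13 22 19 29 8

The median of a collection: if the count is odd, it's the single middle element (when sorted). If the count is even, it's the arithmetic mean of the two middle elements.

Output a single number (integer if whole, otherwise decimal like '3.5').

Step 1: insert 42 -> lo=[42] (size 1, max 42) hi=[] (size 0) -> median=42
Step 2: insert 18 -> lo=[18] (size 1, max 18) hi=[42] (size 1, min 42) -> median=30
Step 3: insert 3 -> lo=[3, 18] (size 2, max 18) hi=[42] (size 1, min 42) -> median=18
Step 4: insert 46 -> lo=[3, 18] (size 2, max 18) hi=[42, 46] (size 2, min 42) -> median=30
Step 5: insert 41 -> lo=[3, 18, 41] (size 3, max 41) hi=[42, 46] (size 2, min 42) -> median=41
Step 6: insert 29 -> lo=[3, 18, 29] (size 3, max 29) hi=[41, 42, 46] (size 3, min 41) -> median=35
Step 7: insert 12 -> lo=[3, 12, 18, 29] (size 4, max 29) hi=[41, 42, 46] (size 3, min 41) -> median=29
Step 8: insert 27 -> lo=[3, 12, 18, 27] (size 4, max 27) hi=[29, 41, 42, 46] (size 4, min 29) -> median=28
Step 9: insert 13 -> lo=[3, 12, 13, 18, 27] (size 5, max 27) hi=[29, 41, 42, 46] (size 4, min 29) -> median=27
Step 10: insert 22 -> lo=[3, 12, 13, 18, 22] (size 5, max 22) hi=[27, 29, 41, 42, 46] (size 5, min 27) -> median=24.5
Step 11: insert 19 -> lo=[3, 12, 13, 18, 19, 22] (size 6, max 22) hi=[27, 29, 41, 42, 46] (size 5, min 27) -> median=22
Step 12: insert 29 -> lo=[3, 12, 13, 18, 19, 22] (size 6, max 22) hi=[27, 29, 29, 41, 42, 46] (size 6, min 27) -> median=24.5
Step 13: insert 8 -> lo=[3, 8, 12, 13, 18, 19, 22] (size 7, max 22) hi=[27, 29, 29, 41, 42, 46] (size 6, min 27) -> median=22

Answer: 22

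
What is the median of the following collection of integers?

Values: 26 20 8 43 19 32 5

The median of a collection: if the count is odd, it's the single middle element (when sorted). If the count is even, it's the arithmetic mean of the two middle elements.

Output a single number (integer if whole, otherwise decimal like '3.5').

Answer: 20

Derivation:
Step 1: insert 26 -> lo=[26] (size 1, max 26) hi=[] (size 0) -> median=26
Step 2: insert 20 -> lo=[20] (size 1, max 20) hi=[26] (size 1, min 26) -> median=23
Step 3: insert 8 -> lo=[8, 20] (size 2, max 20) hi=[26] (size 1, min 26) -> median=20
Step 4: insert 43 -> lo=[8, 20] (size 2, max 20) hi=[26, 43] (size 2, min 26) -> median=23
Step 5: insert 19 -> lo=[8, 19, 20] (size 3, max 20) hi=[26, 43] (size 2, min 26) -> median=20
Step 6: insert 32 -> lo=[8, 19, 20] (size 3, max 20) hi=[26, 32, 43] (size 3, min 26) -> median=23
Step 7: insert 5 -> lo=[5, 8, 19, 20] (size 4, max 20) hi=[26, 32, 43] (size 3, min 26) -> median=20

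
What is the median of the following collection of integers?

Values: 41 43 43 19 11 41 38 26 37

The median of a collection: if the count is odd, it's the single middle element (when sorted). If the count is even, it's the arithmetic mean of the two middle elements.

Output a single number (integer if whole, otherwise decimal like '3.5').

Answer: 38

Derivation:
Step 1: insert 41 -> lo=[41] (size 1, max 41) hi=[] (size 0) -> median=41
Step 2: insert 43 -> lo=[41] (size 1, max 41) hi=[43] (size 1, min 43) -> median=42
Step 3: insert 43 -> lo=[41, 43] (size 2, max 43) hi=[43] (size 1, min 43) -> median=43
Step 4: insert 19 -> lo=[19, 41] (size 2, max 41) hi=[43, 43] (size 2, min 43) -> median=42
Step 5: insert 11 -> lo=[11, 19, 41] (size 3, max 41) hi=[43, 43] (size 2, min 43) -> median=41
Step 6: insert 41 -> lo=[11, 19, 41] (size 3, max 41) hi=[41, 43, 43] (size 3, min 41) -> median=41
Step 7: insert 38 -> lo=[11, 19, 38, 41] (size 4, max 41) hi=[41, 43, 43] (size 3, min 41) -> median=41
Step 8: insert 26 -> lo=[11, 19, 26, 38] (size 4, max 38) hi=[41, 41, 43, 43] (size 4, min 41) -> median=39.5
Step 9: insert 37 -> lo=[11, 19, 26, 37, 38] (size 5, max 38) hi=[41, 41, 43, 43] (size 4, min 41) -> median=38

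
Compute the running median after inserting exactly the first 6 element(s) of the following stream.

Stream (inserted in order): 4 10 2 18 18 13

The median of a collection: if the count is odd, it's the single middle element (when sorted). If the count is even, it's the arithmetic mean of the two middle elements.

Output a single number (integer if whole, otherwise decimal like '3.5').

Step 1: insert 4 -> lo=[4] (size 1, max 4) hi=[] (size 0) -> median=4
Step 2: insert 10 -> lo=[4] (size 1, max 4) hi=[10] (size 1, min 10) -> median=7
Step 3: insert 2 -> lo=[2, 4] (size 2, max 4) hi=[10] (size 1, min 10) -> median=4
Step 4: insert 18 -> lo=[2, 4] (size 2, max 4) hi=[10, 18] (size 2, min 10) -> median=7
Step 5: insert 18 -> lo=[2, 4, 10] (size 3, max 10) hi=[18, 18] (size 2, min 18) -> median=10
Step 6: insert 13 -> lo=[2, 4, 10] (size 3, max 10) hi=[13, 18, 18] (size 3, min 13) -> median=11.5

Answer: 11.5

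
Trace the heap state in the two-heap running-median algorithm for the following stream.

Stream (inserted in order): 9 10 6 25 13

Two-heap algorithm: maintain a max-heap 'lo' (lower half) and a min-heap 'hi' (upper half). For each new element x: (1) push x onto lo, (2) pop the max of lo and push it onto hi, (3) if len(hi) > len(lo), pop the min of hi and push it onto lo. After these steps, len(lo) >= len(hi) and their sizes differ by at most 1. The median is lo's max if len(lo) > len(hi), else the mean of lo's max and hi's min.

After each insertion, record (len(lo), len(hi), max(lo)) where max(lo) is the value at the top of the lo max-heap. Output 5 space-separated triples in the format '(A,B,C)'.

Step 1: insert 9 -> lo=[9] hi=[] -> (len(lo)=1, len(hi)=0, max(lo)=9)
Step 2: insert 10 -> lo=[9] hi=[10] -> (len(lo)=1, len(hi)=1, max(lo)=9)
Step 3: insert 6 -> lo=[6, 9] hi=[10] -> (len(lo)=2, len(hi)=1, max(lo)=9)
Step 4: insert 25 -> lo=[6, 9] hi=[10, 25] -> (len(lo)=2, len(hi)=2, max(lo)=9)
Step 5: insert 13 -> lo=[6, 9, 10] hi=[13, 25] -> (len(lo)=3, len(hi)=2, max(lo)=10)

Answer: (1,0,9) (1,1,9) (2,1,9) (2,2,9) (3,2,10)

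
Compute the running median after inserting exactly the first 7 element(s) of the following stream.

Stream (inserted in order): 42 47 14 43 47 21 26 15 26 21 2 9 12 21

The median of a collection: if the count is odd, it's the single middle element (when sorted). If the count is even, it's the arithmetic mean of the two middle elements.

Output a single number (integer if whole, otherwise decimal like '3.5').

Answer: 42

Derivation:
Step 1: insert 42 -> lo=[42] (size 1, max 42) hi=[] (size 0) -> median=42
Step 2: insert 47 -> lo=[42] (size 1, max 42) hi=[47] (size 1, min 47) -> median=44.5
Step 3: insert 14 -> lo=[14, 42] (size 2, max 42) hi=[47] (size 1, min 47) -> median=42
Step 4: insert 43 -> lo=[14, 42] (size 2, max 42) hi=[43, 47] (size 2, min 43) -> median=42.5
Step 5: insert 47 -> lo=[14, 42, 43] (size 3, max 43) hi=[47, 47] (size 2, min 47) -> median=43
Step 6: insert 21 -> lo=[14, 21, 42] (size 3, max 42) hi=[43, 47, 47] (size 3, min 43) -> median=42.5
Step 7: insert 26 -> lo=[14, 21, 26, 42] (size 4, max 42) hi=[43, 47, 47] (size 3, min 43) -> median=42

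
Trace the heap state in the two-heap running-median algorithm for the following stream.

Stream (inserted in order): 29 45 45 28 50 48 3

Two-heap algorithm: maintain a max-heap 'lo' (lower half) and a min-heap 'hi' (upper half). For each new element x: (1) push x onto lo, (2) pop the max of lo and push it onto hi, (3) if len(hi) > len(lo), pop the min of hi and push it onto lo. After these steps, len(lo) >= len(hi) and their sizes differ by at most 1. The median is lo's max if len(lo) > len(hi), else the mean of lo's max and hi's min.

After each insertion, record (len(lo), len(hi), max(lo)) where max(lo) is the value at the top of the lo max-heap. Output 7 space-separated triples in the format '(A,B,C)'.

Step 1: insert 29 -> lo=[29] hi=[] -> (len(lo)=1, len(hi)=0, max(lo)=29)
Step 2: insert 45 -> lo=[29] hi=[45] -> (len(lo)=1, len(hi)=1, max(lo)=29)
Step 3: insert 45 -> lo=[29, 45] hi=[45] -> (len(lo)=2, len(hi)=1, max(lo)=45)
Step 4: insert 28 -> lo=[28, 29] hi=[45, 45] -> (len(lo)=2, len(hi)=2, max(lo)=29)
Step 5: insert 50 -> lo=[28, 29, 45] hi=[45, 50] -> (len(lo)=3, len(hi)=2, max(lo)=45)
Step 6: insert 48 -> lo=[28, 29, 45] hi=[45, 48, 50] -> (len(lo)=3, len(hi)=3, max(lo)=45)
Step 7: insert 3 -> lo=[3, 28, 29, 45] hi=[45, 48, 50] -> (len(lo)=4, len(hi)=3, max(lo)=45)

Answer: (1,0,29) (1,1,29) (2,1,45) (2,2,29) (3,2,45) (3,3,45) (4,3,45)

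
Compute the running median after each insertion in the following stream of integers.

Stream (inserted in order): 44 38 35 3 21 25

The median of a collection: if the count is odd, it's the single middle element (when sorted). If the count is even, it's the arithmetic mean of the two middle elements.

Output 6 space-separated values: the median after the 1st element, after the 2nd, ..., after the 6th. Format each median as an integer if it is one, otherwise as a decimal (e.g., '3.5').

Answer: 44 41 38 36.5 35 30

Derivation:
Step 1: insert 44 -> lo=[44] (size 1, max 44) hi=[] (size 0) -> median=44
Step 2: insert 38 -> lo=[38] (size 1, max 38) hi=[44] (size 1, min 44) -> median=41
Step 3: insert 35 -> lo=[35, 38] (size 2, max 38) hi=[44] (size 1, min 44) -> median=38
Step 4: insert 3 -> lo=[3, 35] (size 2, max 35) hi=[38, 44] (size 2, min 38) -> median=36.5
Step 5: insert 21 -> lo=[3, 21, 35] (size 3, max 35) hi=[38, 44] (size 2, min 38) -> median=35
Step 6: insert 25 -> lo=[3, 21, 25] (size 3, max 25) hi=[35, 38, 44] (size 3, min 35) -> median=30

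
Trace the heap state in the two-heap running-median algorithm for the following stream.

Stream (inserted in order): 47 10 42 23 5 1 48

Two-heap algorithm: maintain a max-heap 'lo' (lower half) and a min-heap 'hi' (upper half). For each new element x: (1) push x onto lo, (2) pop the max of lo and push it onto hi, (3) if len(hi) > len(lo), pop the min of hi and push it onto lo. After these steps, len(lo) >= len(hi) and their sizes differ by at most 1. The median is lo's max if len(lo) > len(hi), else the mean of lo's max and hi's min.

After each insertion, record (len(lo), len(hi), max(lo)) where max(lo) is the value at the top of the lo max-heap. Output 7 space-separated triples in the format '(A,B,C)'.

Step 1: insert 47 -> lo=[47] hi=[] -> (len(lo)=1, len(hi)=0, max(lo)=47)
Step 2: insert 10 -> lo=[10] hi=[47] -> (len(lo)=1, len(hi)=1, max(lo)=10)
Step 3: insert 42 -> lo=[10, 42] hi=[47] -> (len(lo)=2, len(hi)=1, max(lo)=42)
Step 4: insert 23 -> lo=[10, 23] hi=[42, 47] -> (len(lo)=2, len(hi)=2, max(lo)=23)
Step 5: insert 5 -> lo=[5, 10, 23] hi=[42, 47] -> (len(lo)=3, len(hi)=2, max(lo)=23)
Step 6: insert 1 -> lo=[1, 5, 10] hi=[23, 42, 47] -> (len(lo)=3, len(hi)=3, max(lo)=10)
Step 7: insert 48 -> lo=[1, 5, 10, 23] hi=[42, 47, 48] -> (len(lo)=4, len(hi)=3, max(lo)=23)

Answer: (1,0,47) (1,1,10) (2,1,42) (2,2,23) (3,2,23) (3,3,10) (4,3,23)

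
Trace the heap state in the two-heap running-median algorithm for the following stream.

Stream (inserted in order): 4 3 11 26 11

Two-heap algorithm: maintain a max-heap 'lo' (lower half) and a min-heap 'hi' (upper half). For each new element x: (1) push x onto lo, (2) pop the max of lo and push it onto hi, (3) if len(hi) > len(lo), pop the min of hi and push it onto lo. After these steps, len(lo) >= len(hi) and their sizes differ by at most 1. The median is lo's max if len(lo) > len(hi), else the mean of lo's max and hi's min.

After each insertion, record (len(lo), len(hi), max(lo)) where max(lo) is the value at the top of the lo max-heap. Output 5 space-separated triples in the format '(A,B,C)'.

Answer: (1,0,4) (1,1,3) (2,1,4) (2,2,4) (3,2,11)

Derivation:
Step 1: insert 4 -> lo=[4] hi=[] -> (len(lo)=1, len(hi)=0, max(lo)=4)
Step 2: insert 3 -> lo=[3] hi=[4] -> (len(lo)=1, len(hi)=1, max(lo)=3)
Step 3: insert 11 -> lo=[3, 4] hi=[11] -> (len(lo)=2, len(hi)=1, max(lo)=4)
Step 4: insert 26 -> lo=[3, 4] hi=[11, 26] -> (len(lo)=2, len(hi)=2, max(lo)=4)
Step 5: insert 11 -> lo=[3, 4, 11] hi=[11, 26] -> (len(lo)=3, len(hi)=2, max(lo)=11)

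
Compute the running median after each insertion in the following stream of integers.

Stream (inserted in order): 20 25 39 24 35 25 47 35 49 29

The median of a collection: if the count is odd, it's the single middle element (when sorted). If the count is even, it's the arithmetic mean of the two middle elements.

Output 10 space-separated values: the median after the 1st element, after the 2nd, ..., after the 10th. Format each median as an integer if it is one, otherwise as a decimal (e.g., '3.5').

Step 1: insert 20 -> lo=[20] (size 1, max 20) hi=[] (size 0) -> median=20
Step 2: insert 25 -> lo=[20] (size 1, max 20) hi=[25] (size 1, min 25) -> median=22.5
Step 3: insert 39 -> lo=[20, 25] (size 2, max 25) hi=[39] (size 1, min 39) -> median=25
Step 4: insert 24 -> lo=[20, 24] (size 2, max 24) hi=[25, 39] (size 2, min 25) -> median=24.5
Step 5: insert 35 -> lo=[20, 24, 25] (size 3, max 25) hi=[35, 39] (size 2, min 35) -> median=25
Step 6: insert 25 -> lo=[20, 24, 25] (size 3, max 25) hi=[25, 35, 39] (size 3, min 25) -> median=25
Step 7: insert 47 -> lo=[20, 24, 25, 25] (size 4, max 25) hi=[35, 39, 47] (size 3, min 35) -> median=25
Step 8: insert 35 -> lo=[20, 24, 25, 25] (size 4, max 25) hi=[35, 35, 39, 47] (size 4, min 35) -> median=30
Step 9: insert 49 -> lo=[20, 24, 25, 25, 35] (size 5, max 35) hi=[35, 39, 47, 49] (size 4, min 35) -> median=35
Step 10: insert 29 -> lo=[20, 24, 25, 25, 29] (size 5, max 29) hi=[35, 35, 39, 47, 49] (size 5, min 35) -> median=32

Answer: 20 22.5 25 24.5 25 25 25 30 35 32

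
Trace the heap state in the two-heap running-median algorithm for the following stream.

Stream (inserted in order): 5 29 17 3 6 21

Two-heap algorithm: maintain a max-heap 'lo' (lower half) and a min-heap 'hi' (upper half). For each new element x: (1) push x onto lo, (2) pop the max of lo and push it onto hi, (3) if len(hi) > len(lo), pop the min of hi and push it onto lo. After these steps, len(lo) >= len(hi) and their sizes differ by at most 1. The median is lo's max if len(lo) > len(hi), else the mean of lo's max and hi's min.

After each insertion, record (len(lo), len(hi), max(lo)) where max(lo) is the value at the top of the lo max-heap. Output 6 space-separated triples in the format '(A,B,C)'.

Step 1: insert 5 -> lo=[5] hi=[] -> (len(lo)=1, len(hi)=0, max(lo)=5)
Step 2: insert 29 -> lo=[5] hi=[29] -> (len(lo)=1, len(hi)=1, max(lo)=5)
Step 3: insert 17 -> lo=[5, 17] hi=[29] -> (len(lo)=2, len(hi)=1, max(lo)=17)
Step 4: insert 3 -> lo=[3, 5] hi=[17, 29] -> (len(lo)=2, len(hi)=2, max(lo)=5)
Step 5: insert 6 -> lo=[3, 5, 6] hi=[17, 29] -> (len(lo)=3, len(hi)=2, max(lo)=6)
Step 6: insert 21 -> lo=[3, 5, 6] hi=[17, 21, 29] -> (len(lo)=3, len(hi)=3, max(lo)=6)

Answer: (1,0,5) (1,1,5) (2,1,17) (2,2,5) (3,2,6) (3,3,6)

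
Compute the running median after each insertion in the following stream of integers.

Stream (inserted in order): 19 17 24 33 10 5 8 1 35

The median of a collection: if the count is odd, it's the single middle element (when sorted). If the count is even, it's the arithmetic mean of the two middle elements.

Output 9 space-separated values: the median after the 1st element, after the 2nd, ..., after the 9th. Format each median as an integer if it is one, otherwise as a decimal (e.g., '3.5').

Answer: 19 18 19 21.5 19 18 17 13.5 17

Derivation:
Step 1: insert 19 -> lo=[19] (size 1, max 19) hi=[] (size 0) -> median=19
Step 2: insert 17 -> lo=[17] (size 1, max 17) hi=[19] (size 1, min 19) -> median=18
Step 3: insert 24 -> lo=[17, 19] (size 2, max 19) hi=[24] (size 1, min 24) -> median=19
Step 4: insert 33 -> lo=[17, 19] (size 2, max 19) hi=[24, 33] (size 2, min 24) -> median=21.5
Step 5: insert 10 -> lo=[10, 17, 19] (size 3, max 19) hi=[24, 33] (size 2, min 24) -> median=19
Step 6: insert 5 -> lo=[5, 10, 17] (size 3, max 17) hi=[19, 24, 33] (size 3, min 19) -> median=18
Step 7: insert 8 -> lo=[5, 8, 10, 17] (size 4, max 17) hi=[19, 24, 33] (size 3, min 19) -> median=17
Step 8: insert 1 -> lo=[1, 5, 8, 10] (size 4, max 10) hi=[17, 19, 24, 33] (size 4, min 17) -> median=13.5
Step 9: insert 35 -> lo=[1, 5, 8, 10, 17] (size 5, max 17) hi=[19, 24, 33, 35] (size 4, min 19) -> median=17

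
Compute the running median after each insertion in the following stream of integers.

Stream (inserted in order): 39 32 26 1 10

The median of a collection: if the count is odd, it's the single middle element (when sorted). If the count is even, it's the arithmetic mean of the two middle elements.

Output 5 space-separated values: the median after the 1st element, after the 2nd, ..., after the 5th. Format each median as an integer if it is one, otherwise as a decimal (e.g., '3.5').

Step 1: insert 39 -> lo=[39] (size 1, max 39) hi=[] (size 0) -> median=39
Step 2: insert 32 -> lo=[32] (size 1, max 32) hi=[39] (size 1, min 39) -> median=35.5
Step 3: insert 26 -> lo=[26, 32] (size 2, max 32) hi=[39] (size 1, min 39) -> median=32
Step 4: insert 1 -> lo=[1, 26] (size 2, max 26) hi=[32, 39] (size 2, min 32) -> median=29
Step 5: insert 10 -> lo=[1, 10, 26] (size 3, max 26) hi=[32, 39] (size 2, min 32) -> median=26

Answer: 39 35.5 32 29 26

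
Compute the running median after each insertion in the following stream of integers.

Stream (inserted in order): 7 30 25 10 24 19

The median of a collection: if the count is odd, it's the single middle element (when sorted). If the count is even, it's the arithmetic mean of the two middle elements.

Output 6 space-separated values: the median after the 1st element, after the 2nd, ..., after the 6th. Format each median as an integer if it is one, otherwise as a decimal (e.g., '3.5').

Answer: 7 18.5 25 17.5 24 21.5

Derivation:
Step 1: insert 7 -> lo=[7] (size 1, max 7) hi=[] (size 0) -> median=7
Step 2: insert 30 -> lo=[7] (size 1, max 7) hi=[30] (size 1, min 30) -> median=18.5
Step 3: insert 25 -> lo=[7, 25] (size 2, max 25) hi=[30] (size 1, min 30) -> median=25
Step 4: insert 10 -> lo=[7, 10] (size 2, max 10) hi=[25, 30] (size 2, min 25) -> median=17.5
Step 5: insert 24 -> lo=[7, 10, 24] (size 3, max 24) hi=[25, 30] (size 2, min 25) -> median=24
Step 6: insert 19 -> lo=[7, 10, 19] (size 3, max 19) hi=[24, 25, 30] (size 3, min 24) -> median=21.5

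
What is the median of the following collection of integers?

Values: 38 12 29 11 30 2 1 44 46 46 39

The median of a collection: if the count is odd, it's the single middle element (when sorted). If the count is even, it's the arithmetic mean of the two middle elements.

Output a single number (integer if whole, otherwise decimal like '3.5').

Step 1: insert 38 -> lo=[38] (size 1, max 38) hi=[] (size 0) -> median=38
Step 2: insert 12 -> lo=[12] (size 1, max 12) hi=[38] (size 1, min 38) -> median=25
Step 3: insert 29 -> lo=[12, 29] (size 2, max 29) hi=[38] (size 1, min 38) -> median=29
Step 4: insert 11 -> lo=[11, 12] (size 2, max 12) hi=[29, 38] (size 2, min 29) -> median=20.5
Step 5: insert 30 -> lo=[11, 12, 29] (size 3, max 29) hi=[30, 38] (size 2, min 30) -> median=29
Step 6: insert 2 -> lo=[2, 11, 12] (size 3, max 12) hi=[29, 30, 38] (size 3, min 29) -> median=20.5
Step 7: insert 1 -> lo=[1, 2, 11, 12] (size 4, max 12) hi=[29, 30, 38] (size 3, min 29) -> median=12
Step 8: insert 44 -> lo=[1, 2, 11, 12] (size 4, max 12) hi=[29, 30, 38, 44] (size 4, min 29) -> median=20.5
Step 9: insert 46 -> lo=[1, 2, 11, 12, 29] (size 5, max 29) hi=[30, 38, 44, 46] (size 4, min 30) -> median=29
Step 10: insert 46 -> lo=[1, 2, 11, 12, 29] (size 5, max 29) hi=[30, 38, 44, 46, 46] (size 5, min 30) -> median=29.5
Step 11: insert 39 -> lo=[1, 2, 11, 12, 29, 30] (size 6, max 30) hi=[38, 39, 44, 46, 46] (size 5, min 38) -> median=30

Answer: 30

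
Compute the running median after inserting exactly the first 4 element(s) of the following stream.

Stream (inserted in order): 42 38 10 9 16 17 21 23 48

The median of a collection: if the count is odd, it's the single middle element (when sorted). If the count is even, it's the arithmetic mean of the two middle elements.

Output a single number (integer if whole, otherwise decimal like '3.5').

Step 1: insert 42 -> lo=[42] (size 1, max 42) hi=[] (size 0) -> median=42
Step 2: insert 38 -> lo=[38] (size 1, max 38) hi=[42] (size 1, min 42) -> median=40
Step 3: insert 10 -> lo=[10, 38] (size 2, max 38) hi=[42] (size 1, min 42) -> median=38
Step 4: insert 9 -> lo=[9, 10] (size 2, max 10) hi=[38, 42] (size 2, min 38) -> median=24

Answer: 24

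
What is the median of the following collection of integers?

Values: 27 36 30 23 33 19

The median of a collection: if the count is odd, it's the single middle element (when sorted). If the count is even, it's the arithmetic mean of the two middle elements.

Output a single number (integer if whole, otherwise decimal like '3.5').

Answer: 28.5

Derivation:
Step 1: insert 27 -> lo=[27] (size 1, max 27) hi=[] (size 0) -> median=27
Step 2: insert 36 -> lo=[27] (size 1, max 27) hi=[36] (size 1, min 36) -> median=31.5
Step 3: insert 30 -> lo=[27, 30] (size 2, max 30) hi=[36] (size 1, min 36) -> median=30
Step 4: insert 23 -> lo=[23, 27] (size 2, max 27) hi=[30, 36] (size 2, min 30) -> median=28.5
Step 5: insert 33 -> lo=[23, 27, 30] (size 3, max 30) hi=[33, 36] (size 2, min 33) -> median=30
Step 6: insert 19 -> lo=[19, 23, 27] (size 3, max 27) hi=[30, 33, 36] (size 3, min 30) -> median=28.5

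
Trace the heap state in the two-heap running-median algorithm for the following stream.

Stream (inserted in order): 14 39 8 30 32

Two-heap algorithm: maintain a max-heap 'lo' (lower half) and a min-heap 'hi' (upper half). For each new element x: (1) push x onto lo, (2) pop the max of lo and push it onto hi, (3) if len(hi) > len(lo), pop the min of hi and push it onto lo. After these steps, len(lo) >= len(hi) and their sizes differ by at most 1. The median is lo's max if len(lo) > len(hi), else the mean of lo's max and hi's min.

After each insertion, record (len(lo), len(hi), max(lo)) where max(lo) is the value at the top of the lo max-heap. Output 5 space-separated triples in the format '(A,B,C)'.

Step 1: insert 14 -> lo=[14] hi=[] -> (len(lo)=1, len(hi)=0, max(lo)=14)
Step 2: insert 39 -> lo=[14] hi=[39] -> (len(lo)=1, len(hi)=1, max(lo)=14)
Step 3: insert 8 -> lo=[8, 14] hi=[39] -> (len(lo)=2, len(hi)=1, max(lo)=14)
Step 4: insert 30 -> lo=[8, 14] hi=[30, 39] -> (len(lo)=2, len(hi)=2, max(lo)=14)
Step 5: insert 32 -> lo=[8, 14, 30] hi=[32, 39] -> (len(lo)=3, len(hi)=2, max(lo)=30)

Answer: (1,0,14) (1,1,14) (2,1,14) (2,2,14) (3,2,30)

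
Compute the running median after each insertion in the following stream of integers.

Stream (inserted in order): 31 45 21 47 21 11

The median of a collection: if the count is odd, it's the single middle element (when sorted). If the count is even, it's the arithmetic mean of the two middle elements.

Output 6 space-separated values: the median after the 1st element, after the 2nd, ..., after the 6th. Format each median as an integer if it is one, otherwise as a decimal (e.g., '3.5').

Answer: 31 38 31 38 31 26

Derivation:
Step 1: insert 31 -> lo=[31] (size 1, max 31) hi=[] (size 0) -> median=31
Step 2: insert 45 -> lo=[31] (size 1, max 31) hi=[45] (size 1, min 45) -> median=38
Step 3: insert 21 -> lo=[21, 31] (size 2, max 31) hi=[45] (size 1, min 45) -> median=31
Step 4: insert 47 -> lo=[21, 31] (size 2, max 31) hi=[45, 47] (size 2, min 45) -> median=38
Step 5: insert 21 -> lo=[21, 21, 31] (size 3, max 31) hi=[45, 47] (size 2, min 45) -> median=31
Step 6: insert 11 -> lo=[11, 21, 21] (size 3, max 21) hi=[31, 45, 47] (size 3, min 31) -> median=26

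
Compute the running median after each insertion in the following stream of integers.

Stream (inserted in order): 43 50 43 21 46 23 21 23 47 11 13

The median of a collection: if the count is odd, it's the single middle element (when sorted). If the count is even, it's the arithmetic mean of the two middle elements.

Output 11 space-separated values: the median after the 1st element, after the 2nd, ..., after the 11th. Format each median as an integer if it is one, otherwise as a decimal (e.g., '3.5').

Step 1: insert 43 -> lo=[43] (size 1, max 43) hi=[] (size 0) -> median=43
Step 2: insert 50 -> lo=[43] (size 1, max 43) hi=[50] (size 1, min 50) -> median=46.5
Step 3: insert 43 -> lo=[43, 43] (size 2, max 43) hi=[50] (size 1, min 50) -> median=43
Step 4: insert 21 -> lo=[21, 43] (size 2, max 43) hi=[43, 50] (size 2, min 43) -> median=43
Step 5: insert 46 -> lo=[21, 43, 43] (size 3, max 43) hi=[46, 50] (size 2, min 46) -> median=43
Step 6: insert 23 -> lo=[21, 23, 43] (size 3, max 43) hi=[43, 46, 50] (size 3, min 43) -> median=43
Step 7: insert 21 -> lo=[21, 21, 23, 43] (size 4, max 43) hi=[43, 46, 50] (size 3, min 43) -> median=43
Step 8: insert 23 -> lo=[21, 21, 23, 23] (size 4, max 23) hi=[43, 43, 46, 50] (size 4, min 43) -> median=33
Step 9: insert 47 -> lo=[21, 21, 23, 23, 43] (size 5, max 43) hi=[43, 46, 47, 50] (size 4, min 43) -> median=43
Step 10: insert 11 -> lo=[11, 21, 21, 23, 23] (size 5, max 23) hi=[43, 43, 46, 47, 50] (size 5, min 43) -> median=33
Step 11: insert 13 -> lo=[11, 13, 21, 21, 23, 23] (size 6, max 23) hi=[43, 43, 46, 47, 50] (size 5, min 43) -> median=23

Answer: 43 46.5 43 43 43 43 43 33 43 33 23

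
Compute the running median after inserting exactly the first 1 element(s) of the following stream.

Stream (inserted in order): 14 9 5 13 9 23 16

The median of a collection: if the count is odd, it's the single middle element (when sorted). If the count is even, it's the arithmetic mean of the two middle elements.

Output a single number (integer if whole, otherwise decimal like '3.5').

Answer: 14

Derivation:
Step 1: insert 14 -> lo=[14] (size 1, max 14) hi=[] (size 0) -> median=14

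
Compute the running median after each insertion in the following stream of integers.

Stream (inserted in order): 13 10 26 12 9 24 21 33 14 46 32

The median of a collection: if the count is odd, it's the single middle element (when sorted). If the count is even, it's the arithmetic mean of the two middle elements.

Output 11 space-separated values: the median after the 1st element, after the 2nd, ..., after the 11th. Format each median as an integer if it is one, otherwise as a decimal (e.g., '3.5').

Answer: 13 11.5 13 12.5 12 12.5 13 17 14 17.5 21

Derivation:
Step 1: insert 13 -> lo=[13] (size 1, max 13) hi=[] (size 0) -> median=13
Step 2: insert 10 -> lo=[10] (size 1, max 10) hi=[13] (size 1, min 13) -> median=11.5
Step 3: insert 26 -> lo=[10, 13] (size 2, max 13) hi=[26] (size 1, min 26) -> median=13
Step 4: insert 12 -> lo=[10, 12] (size 2, max 12) hi=[13, 26] (size 2, min 13) -> median=12.5
Step 5: insert 9 -> lo=[9, 10, 12] (size 3, max 12) hi=[13, 26] (size 2, min 13) -> median=12
Step 6: insert 24 -> lo=[9, 10, 12] (size 3, max 12) hi=[13, 24, 26] (size 3, min 13) -> median=12.5
Step 7: insert 21 -> lo=[9, 10, 12, 13] (size 4, max 13) hi=[21, 24, 26] (size 3, min 21) -> median=13
Step 8: insert 33 -> lo=[9, 10, 12, 13] (size 4, max 13) hi=[21, 24, 26, 33] (size 4, min 21) -> median=17
Step 9: insert 14 -> lo=[9, 10, 12, 13, 14] (size 5, max 14) hi=[21, 24, 26, 33] (size 4, min 21) -> median=14
Step 10: insert 46 -> lo=[9, 10, 12, 13, 14] (size 5, max 14) hi=[21, 24, 26, 33, 46] (size 5, min 21) -> median=17.5
Step 11: insert 32 -> lo=[9, 10, 12, 13, 14, 21] (size 6, max 21) hi=[24, 26, 32, 33, 46] (size 5, min 24) -> median=21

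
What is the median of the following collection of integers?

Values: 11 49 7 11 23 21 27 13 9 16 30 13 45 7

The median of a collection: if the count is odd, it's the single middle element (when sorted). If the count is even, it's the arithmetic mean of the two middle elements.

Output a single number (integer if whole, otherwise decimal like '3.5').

Step 1: insert 11 -> lo=[11] (size 1, max 11) hi=[] (size 0) -> median=11
Step 2: insert 49 -> lo=[11] (size 1, max 11) hi=[49] (size 1, min 49) -> median=30
Step 3: insert 7 -> lo=[7, 11] (size 2, max 11) hi=[49] (size 1, min 49) -> median=11
Step 4: insert 11 -> lo=[7, 11] (size 2, max 11) hi=[11, 49] (size 2, min 11) -> median=11
Step 5: insert 23 -> lo=[7, 11, 11] (size 3, max 11) hi=[23, 49] (size 2, min 23) -> median=11
Step 6: insert 21 -> lo=[7, 11, 11] (size 3, max 11) hi=[21, 23, 49] (size 3, min 21) -> median=16
Step 7: insert 27 -> lo=[7, 11, 11, 21] (size 4, max 21) hi=[23, 27, 49] (size 3, min 23) -> median=21
Step 8: insert 13 -> lo=[7, 11, 11, 13] (size 4, max 13) hi=[21, 23, 27, 49] (size 4, min 21) -> median=17
Step 9: insert 9 -> lo=[7, 9, 11, 11, 13] (size 5, max 13) hi=[21, 23, 27, 49] (size 4, min 21) -> median=13
Step 10: insert 16 -> lo=[7, 9, 11, 11, 13] (size 5, max 13) hi=[16, 21, 23, 27, 49] (size 5, min 16) -> median=14.5
Step 11: insert 30 -> lo=[7, 9, 11, 11, 13, 16] (size 6, max 16) hi=[21, 23, 27, 30, 49] (size 5, min 21) -> median=16
Step 12: insert 13 -> lo=[7, 9, 11, 11, 13, 13] (size 6, max 13) hi=[16, 21, 23, 27, 30, 49] (size 6, min 16) -> median=14.5
Step 13: insert 45 -> lo=[7, 9, 11, 11, 13, 13, 16] (size 7, max 16) hi=[21, 23, 27, 30, 45, 49] (size 6, min 21) -> median=16
Step 14: insert 7 -> lo=[7, 7, 9, 11, 11, 13, 13] (size 7, max 13) hi=[16, 21, 23, 27, 30, 45, 49] (size 7, min 16) -> median=14.5

Answer: 14.5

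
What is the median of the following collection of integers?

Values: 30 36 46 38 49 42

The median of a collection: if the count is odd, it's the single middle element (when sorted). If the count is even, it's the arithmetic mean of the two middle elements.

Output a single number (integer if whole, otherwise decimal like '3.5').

Step 1: insert 30 -> lo=[30] (size 1, max 30) hi=[] (size 0) -> median=30
Step 2: insert 36 -> lo=[30] (size 1, max 30) hi=[36] (size 1, min 36) -> median=33
Step 3: insert 46 -> lo=[30, 36] (size 2, max 36) hi=[46] (size 1, min 46) -> median=36
Step 4: insert 38 -> lo=[30, 36] (size 2, max 36) hi=[38, 46] (size 2, min 38) -> median=37
Step 5: insert 49 -> lo=[30, 36, 38] (size 3, max 38) hi=[46, 49] (size 2, min 46) -> median=38
Step 6: insert 42 -> lo=[30, 36, 38] (size 3, max 38) hi=[42, 46, 49] (size 3, min 42) -> median=40

Answer: 40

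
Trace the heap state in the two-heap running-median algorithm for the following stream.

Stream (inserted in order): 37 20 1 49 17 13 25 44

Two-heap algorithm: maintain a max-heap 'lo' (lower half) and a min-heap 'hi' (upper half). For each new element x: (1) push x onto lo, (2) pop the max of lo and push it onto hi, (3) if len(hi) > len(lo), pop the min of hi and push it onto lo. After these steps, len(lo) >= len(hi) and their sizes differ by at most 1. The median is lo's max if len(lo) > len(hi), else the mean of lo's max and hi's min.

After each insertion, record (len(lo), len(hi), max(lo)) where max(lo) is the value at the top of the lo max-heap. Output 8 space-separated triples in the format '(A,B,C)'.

Answer: (1,0,37) (1,1,20) (2,1,20) (2,2,20) (3,2,20) (3,3,17) (4,3,20) (4,4,20)

Derivation:
Step 1: insert 37 -> lo=[37] hi=[] -> (len(lo)=1, len(hi)=0, max(lo)=37)
Step 2: insert 20 -> lo=[20] hi=[37] -> (len(lo)=1, len(hi)=1, max(lo)=20)
Step 3: insert 1 -> lo=[1, 20] hi=[37] -> (len(lo)=2, len(hi)=1, max(lo)=20)
Step 4: insert 49 -> lo=[1, 20] hi=[37, 49] -> (len(lo)=2, len(hi)=2, max(lo)=20)
Step 5: insert 17 -> lo=[1, 17, 20] hi=[37, 49] -> (len(lo)=3, len(hi)=2, max(lo)=20)
Step 6: insert 13 -> lo=[1, 13, 17] hi=[20, 37, 49] -> (len(lo)=3, len(hi)=3, max(lo)=17)
Step 7: insert 25 -> lo=[1, 13, 17, 20] hi=[25, 37, 49] -> (len(lo)=4, len(hi)=3, max(lo)=20)
Step 8: insert 44 -> lo=[1, 13, 17, 20] hi=[25, 37, 44, 49] -> (len(lo)=4, len(hi)=4, max(lo)=20)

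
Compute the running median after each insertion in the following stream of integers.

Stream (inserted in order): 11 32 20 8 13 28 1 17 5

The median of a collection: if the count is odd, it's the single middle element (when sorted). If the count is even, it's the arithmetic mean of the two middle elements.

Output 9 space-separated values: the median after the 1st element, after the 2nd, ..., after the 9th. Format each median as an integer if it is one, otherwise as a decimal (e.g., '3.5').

Step 1: insert 11 -> lo=[11] (size 1, max 11) hi=[] (size 0) -> median=11
Step 2: insert 32 -> lo=[11] (size 1, max 11) hi=[32] (size 1, min 32) -> median=21.5
Step 3: insert 20 -> lo=[11, 20] (size 2, max 20) hi=[32] (size 1, min 32) -> median=20
Step 4: insert 8 -> lo=[8, 11] (size 2, max 11) hi=[20, 32] (size 2, min 20) -> median=15.5
Step 5: insert 13 -> lo=[8, 11, 13] (size 3, max 13) hi=[20, 32] (size 2, min 20) -> median=13
Step 6: insert 28 -> lo=[8, 11, 13] (size 3, max 13) hi=[20, 28, 32] (size 3, min 20) -> median=16.5
Step 7: insert 1 -> lo=[1, 8, 11, 13] (size 4, max 13) hi=[20, 28, 32] (size 3, min 20) -> median=13
Step 8: insert 17 -> lo=[1, 8, 11, 13] (size 4, max 13) hi=[17, 20, 28, 32] (size 4, min 17) -> median=15
Step 9: insert 5 -> lo=[1, 5, 8, 11, 13] (size 5, max 13) hi=[17, 20, 28, 32] (size 4, min 17) -> median=13

Answer: 11 21.5 20 15.5 13 16.5 13 15 13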